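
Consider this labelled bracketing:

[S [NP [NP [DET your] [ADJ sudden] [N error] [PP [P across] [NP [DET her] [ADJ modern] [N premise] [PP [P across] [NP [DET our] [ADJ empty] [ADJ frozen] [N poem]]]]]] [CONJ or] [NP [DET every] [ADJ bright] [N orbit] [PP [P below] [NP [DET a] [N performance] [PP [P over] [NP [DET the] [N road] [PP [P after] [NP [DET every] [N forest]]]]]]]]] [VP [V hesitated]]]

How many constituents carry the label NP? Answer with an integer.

Listing each NP by its span: [NP your sudden error across her modern premise across our empty frozen poem or every bright orbit below a performance over the road after every forest]; [NP your sudden error across her modern premise across our empty frozen poem]; [NP her modern premise across our empty frozen poem]; [NP our empty frozen poem]; [NP every bright orbit below a performance over the road after every forest]; [NP a performance over the road after every forest] … — that makes 8.

8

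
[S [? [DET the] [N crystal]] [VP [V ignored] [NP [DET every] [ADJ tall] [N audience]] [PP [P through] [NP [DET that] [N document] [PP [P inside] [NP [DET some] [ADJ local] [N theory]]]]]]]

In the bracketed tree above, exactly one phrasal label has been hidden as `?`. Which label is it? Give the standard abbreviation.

Looking at what the `?` directly dominates — DET 'the', N 'crystal' — this is a noun phrase (NP).

NP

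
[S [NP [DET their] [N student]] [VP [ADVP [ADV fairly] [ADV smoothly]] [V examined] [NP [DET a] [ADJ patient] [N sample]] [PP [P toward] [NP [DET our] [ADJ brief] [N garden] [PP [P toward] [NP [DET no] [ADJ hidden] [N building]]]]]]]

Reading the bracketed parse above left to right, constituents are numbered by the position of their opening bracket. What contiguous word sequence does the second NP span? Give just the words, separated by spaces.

a patient sample

In left-to-right order the NP constituents are "their student"; "a patient sample"; "our brief garden toward no hidden building"; "no hidden building". Number 2 is "a patient sample".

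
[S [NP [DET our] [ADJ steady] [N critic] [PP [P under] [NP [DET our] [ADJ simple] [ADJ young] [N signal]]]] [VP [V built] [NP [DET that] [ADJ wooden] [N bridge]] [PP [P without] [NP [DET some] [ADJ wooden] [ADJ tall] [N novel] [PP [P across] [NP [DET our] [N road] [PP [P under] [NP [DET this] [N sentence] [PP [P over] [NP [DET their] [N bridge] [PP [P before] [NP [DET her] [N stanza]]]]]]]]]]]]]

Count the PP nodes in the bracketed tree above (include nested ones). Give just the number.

6

The PP constituents are: [PP under our simple young signal]; [PP without some wooden tall novel across our road under this sentence over their bridge before her stanza]; [PP across our road under this sentence over their bridge before her stanza]; [PP under this sentence over their bridge before her stanza]; [PP over their bridge before her stanza]; [PP before her stanza]. Total: 6.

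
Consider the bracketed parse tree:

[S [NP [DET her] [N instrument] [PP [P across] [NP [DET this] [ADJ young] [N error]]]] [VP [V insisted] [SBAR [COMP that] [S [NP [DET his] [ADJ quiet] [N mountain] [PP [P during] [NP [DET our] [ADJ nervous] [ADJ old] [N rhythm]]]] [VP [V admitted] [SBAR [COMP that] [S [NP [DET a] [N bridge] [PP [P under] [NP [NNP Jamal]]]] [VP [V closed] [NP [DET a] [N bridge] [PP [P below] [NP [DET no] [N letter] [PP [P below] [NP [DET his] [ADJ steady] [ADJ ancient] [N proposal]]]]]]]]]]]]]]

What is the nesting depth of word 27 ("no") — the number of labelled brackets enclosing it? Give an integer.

12

Path from the root down to the word: S → VP → SBAR → S → VP → SBAR → S → VP → NP → PP → NP → DET. That is 12 enclosing brackets.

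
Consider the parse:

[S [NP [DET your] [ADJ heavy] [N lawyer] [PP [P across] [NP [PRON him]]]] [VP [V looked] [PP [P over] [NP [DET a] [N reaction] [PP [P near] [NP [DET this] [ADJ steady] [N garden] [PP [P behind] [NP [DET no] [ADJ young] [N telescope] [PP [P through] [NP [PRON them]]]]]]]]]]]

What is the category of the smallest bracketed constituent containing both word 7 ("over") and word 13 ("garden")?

PP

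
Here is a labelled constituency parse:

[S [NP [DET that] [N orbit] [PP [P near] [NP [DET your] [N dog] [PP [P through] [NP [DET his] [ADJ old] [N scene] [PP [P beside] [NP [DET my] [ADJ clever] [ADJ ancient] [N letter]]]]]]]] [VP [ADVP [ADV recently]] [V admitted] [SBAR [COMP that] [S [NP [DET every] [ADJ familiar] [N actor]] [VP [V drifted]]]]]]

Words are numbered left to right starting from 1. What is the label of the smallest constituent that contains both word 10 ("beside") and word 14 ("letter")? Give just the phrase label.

The smallest bracket enclosing both words is [PP beside my clever ancient letter], so the label is PP.

PP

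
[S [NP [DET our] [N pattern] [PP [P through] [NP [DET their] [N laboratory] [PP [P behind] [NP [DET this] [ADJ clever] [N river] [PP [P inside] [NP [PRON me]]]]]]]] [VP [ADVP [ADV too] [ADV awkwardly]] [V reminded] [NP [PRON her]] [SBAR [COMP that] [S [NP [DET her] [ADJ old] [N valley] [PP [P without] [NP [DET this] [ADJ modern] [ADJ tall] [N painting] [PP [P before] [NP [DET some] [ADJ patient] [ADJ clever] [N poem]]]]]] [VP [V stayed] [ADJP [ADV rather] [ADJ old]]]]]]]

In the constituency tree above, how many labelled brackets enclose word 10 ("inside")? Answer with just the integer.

8

Counting open brackets not yet closed at "inside": [S [NP [PP [NP [PP [NP [PP [P = 8.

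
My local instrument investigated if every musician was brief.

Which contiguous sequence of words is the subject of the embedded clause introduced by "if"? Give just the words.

every musician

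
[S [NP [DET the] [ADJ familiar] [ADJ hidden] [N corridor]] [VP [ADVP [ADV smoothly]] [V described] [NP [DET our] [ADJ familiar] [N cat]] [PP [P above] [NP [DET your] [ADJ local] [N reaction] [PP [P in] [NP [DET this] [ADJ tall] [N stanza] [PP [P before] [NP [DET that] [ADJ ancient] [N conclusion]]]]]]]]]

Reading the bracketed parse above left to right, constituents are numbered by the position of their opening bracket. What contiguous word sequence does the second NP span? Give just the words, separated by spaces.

our familiar cat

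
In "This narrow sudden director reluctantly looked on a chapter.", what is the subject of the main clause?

this narrow sudden director

"this narrow sudden director" is the NP that combines with the VP headed by "looked" to form the main clause — the subject.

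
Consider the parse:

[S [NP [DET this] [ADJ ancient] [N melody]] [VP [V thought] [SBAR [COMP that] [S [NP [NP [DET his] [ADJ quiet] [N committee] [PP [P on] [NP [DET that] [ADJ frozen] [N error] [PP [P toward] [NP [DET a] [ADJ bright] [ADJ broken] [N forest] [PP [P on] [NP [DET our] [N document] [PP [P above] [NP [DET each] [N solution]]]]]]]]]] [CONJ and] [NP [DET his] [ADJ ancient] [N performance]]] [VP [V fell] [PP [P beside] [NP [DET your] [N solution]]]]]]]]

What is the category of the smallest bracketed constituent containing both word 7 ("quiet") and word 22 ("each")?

Both words fall inside [NP his quiet committee on that frozen error toward a bright broken forest on our document above each solution] (words 6–23), and no smaller constituent contains them both. Label: NP.

NP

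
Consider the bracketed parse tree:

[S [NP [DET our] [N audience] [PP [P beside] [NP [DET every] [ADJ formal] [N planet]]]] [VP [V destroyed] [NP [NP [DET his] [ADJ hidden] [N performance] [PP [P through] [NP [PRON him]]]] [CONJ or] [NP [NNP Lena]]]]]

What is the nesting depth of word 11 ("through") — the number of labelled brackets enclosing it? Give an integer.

6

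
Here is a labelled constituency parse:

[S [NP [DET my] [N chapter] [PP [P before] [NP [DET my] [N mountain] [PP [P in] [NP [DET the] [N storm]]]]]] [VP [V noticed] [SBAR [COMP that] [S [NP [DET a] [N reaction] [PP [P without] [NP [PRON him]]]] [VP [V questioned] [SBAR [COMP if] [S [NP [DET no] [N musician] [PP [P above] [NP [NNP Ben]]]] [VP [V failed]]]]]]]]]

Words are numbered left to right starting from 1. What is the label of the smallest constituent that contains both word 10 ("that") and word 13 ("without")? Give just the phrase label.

SBAR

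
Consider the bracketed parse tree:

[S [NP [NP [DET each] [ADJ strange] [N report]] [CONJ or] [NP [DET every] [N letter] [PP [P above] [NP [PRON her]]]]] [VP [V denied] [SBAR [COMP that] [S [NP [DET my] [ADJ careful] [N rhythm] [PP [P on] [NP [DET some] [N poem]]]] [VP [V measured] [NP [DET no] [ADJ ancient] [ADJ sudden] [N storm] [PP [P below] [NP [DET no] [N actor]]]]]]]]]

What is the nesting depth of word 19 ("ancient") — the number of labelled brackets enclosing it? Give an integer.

Path from the root down to the word: S → VP → SBAR → S → VP → NP → ADJ. That is 7 enclosing brackets.

7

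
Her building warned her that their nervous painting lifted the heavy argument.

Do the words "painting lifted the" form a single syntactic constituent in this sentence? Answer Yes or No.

"painting" belongs to the noun phrase "their nervous painting" while "the" belongs to the verb phrase "lifted the heavy argument"; a span that runs across that boundary is not a single phrase.

No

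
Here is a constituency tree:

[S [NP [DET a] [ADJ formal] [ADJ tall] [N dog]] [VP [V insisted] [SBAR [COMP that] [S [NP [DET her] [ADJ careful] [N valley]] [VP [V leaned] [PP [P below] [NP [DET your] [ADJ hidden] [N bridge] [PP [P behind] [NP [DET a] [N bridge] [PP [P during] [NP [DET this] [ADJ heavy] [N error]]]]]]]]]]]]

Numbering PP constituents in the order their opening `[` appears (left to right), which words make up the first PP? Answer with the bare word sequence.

Opening `[PP` markers occur at word positions 11, 15, 18; the first of these opens the constituent [PP below your hidden bridge behind a bridge during this heavy error].

below your hidden bridge behind a bridge during this heavy error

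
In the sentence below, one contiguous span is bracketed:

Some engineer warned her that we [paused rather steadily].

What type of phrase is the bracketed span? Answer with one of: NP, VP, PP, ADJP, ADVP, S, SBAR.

The bracketed span "paused rather steadily" is headed by "paused", making it a verb phrase (VP).

VP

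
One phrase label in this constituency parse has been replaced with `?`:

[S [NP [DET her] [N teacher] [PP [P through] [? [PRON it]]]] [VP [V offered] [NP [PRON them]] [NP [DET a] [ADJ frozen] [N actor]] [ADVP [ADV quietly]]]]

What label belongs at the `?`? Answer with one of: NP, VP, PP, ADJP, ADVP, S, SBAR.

NP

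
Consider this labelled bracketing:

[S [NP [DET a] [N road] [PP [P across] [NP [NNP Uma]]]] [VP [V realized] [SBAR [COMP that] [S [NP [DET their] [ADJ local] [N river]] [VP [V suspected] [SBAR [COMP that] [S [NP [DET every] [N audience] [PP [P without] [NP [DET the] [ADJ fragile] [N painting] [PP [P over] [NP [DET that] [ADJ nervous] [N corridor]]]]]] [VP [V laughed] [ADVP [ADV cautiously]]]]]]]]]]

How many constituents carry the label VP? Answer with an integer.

3

The VP constituents are: [VP realized that their local river suspected that every audience without the fragile painting over that nervous corridor laughed cautiously]; [VP suspected that every audience without the fragile painting over that nervous corridor laughed cautiously]; [VP laughed cautiously]. Total: 3.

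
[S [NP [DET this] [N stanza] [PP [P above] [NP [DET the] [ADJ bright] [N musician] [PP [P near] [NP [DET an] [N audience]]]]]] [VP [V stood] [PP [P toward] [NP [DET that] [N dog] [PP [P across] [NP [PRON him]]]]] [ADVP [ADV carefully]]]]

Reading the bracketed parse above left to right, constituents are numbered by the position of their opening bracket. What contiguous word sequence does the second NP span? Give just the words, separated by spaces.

the bright musician near an audience

Opening `[NP` markers occur at word positions 1, 4, 8, 12, 15; the second of these opens the constituent [NP the bright musician near an audience].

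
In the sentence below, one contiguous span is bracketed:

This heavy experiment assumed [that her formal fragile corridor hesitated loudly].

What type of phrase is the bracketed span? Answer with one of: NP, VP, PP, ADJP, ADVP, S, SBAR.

The span is built around the complementizer "that" — a subordinate clause (SBAR).

SBAR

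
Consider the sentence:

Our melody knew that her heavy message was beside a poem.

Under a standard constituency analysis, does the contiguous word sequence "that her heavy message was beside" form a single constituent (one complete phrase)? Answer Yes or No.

No

The sequence begins inside the complementizer "that" and ends inside the clause "her heavy message was beside a poem"; it crosses a phrase boundary, so no single node in the tree spans exactly those words.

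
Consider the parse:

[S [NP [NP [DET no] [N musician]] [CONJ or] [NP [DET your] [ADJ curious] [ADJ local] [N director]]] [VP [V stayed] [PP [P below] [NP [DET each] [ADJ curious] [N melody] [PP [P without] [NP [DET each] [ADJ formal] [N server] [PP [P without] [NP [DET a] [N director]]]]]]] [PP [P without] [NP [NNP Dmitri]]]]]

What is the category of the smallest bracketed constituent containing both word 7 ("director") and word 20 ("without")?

S

Word 7 lies under S → NP → NP → N; word 20 lies under S → VP → PP → P. The lowest shared node is the S.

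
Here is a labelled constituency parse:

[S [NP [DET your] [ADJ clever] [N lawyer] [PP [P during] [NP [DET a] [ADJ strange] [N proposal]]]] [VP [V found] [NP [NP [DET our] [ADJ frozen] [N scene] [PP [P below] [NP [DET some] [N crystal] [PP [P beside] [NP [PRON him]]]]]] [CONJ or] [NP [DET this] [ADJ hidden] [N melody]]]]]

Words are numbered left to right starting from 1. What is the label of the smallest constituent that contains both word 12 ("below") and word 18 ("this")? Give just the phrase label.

NP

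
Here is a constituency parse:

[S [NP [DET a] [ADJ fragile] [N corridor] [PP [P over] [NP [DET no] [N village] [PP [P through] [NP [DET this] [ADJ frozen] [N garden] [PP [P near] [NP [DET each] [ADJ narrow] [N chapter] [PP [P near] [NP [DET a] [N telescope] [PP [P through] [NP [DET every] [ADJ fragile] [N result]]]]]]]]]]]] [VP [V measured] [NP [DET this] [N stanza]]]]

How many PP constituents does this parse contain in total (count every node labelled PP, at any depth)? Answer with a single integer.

5

The PP constituents are: [PP over no village through this frozen garden near each narrow chapter near a telescope through every fragile result]; [PP through this frozen garden near each narrow chapter near a telescope through every fragile result]; [PP near each narrow chapter near a telescope through every fragile result]; [PP near a telescope through every fragile result]; [PP through every fragile result]. Total: 5.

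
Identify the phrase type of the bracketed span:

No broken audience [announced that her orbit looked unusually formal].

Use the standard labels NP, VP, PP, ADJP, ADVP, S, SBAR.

The span is built around the verb "announced" — a verb phrase (VP).

VP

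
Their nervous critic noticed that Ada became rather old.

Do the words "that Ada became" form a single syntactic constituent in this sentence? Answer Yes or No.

The sequence begins inside the complementizer "that" and ends inside the clause "Ada became rather old"; it crosses a phrase boundary, so no single node in the tree spans exactly those words.

No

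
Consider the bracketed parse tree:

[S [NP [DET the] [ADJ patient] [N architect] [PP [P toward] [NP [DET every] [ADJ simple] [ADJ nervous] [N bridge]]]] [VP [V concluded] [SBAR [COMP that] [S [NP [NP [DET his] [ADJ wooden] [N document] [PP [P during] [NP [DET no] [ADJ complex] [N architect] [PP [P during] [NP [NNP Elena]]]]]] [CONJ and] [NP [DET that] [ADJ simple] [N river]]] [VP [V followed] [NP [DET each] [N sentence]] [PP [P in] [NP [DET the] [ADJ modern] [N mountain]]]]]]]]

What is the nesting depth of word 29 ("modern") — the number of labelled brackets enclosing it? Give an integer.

Path from the root down to the word: S → VP → SBAR → S → VP → PP → NP → ADJ. That is 8 enclosing brackets.

8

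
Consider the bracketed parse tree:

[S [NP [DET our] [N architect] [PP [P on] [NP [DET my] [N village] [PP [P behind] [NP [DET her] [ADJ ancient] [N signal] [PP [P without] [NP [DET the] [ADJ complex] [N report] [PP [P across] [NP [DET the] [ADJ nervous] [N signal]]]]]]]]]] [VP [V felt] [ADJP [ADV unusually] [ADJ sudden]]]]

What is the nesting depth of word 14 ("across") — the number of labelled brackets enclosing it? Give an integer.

10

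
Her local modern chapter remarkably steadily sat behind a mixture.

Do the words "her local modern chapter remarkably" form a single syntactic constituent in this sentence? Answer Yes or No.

No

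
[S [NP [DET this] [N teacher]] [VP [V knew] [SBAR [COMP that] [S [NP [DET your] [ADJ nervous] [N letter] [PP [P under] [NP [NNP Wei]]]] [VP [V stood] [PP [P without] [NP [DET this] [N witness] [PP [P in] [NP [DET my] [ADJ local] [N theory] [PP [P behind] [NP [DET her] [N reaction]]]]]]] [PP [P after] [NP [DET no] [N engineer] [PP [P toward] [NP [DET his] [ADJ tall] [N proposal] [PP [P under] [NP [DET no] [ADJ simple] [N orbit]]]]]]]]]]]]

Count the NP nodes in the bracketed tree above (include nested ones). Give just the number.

The NP constituents are: [NP this teacher]; [NP your nervous letter under Wei]; [NP Wei]; [NP this witness in my local theory behind her reaction]; [NP my local theory behind her reaction]; [NP her reaction] …. Total: 9.

9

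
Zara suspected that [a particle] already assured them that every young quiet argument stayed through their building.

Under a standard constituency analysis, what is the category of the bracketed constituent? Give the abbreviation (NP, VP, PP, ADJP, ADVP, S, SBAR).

The span is built around the noun "particle" — a noun phrase (NP).

NP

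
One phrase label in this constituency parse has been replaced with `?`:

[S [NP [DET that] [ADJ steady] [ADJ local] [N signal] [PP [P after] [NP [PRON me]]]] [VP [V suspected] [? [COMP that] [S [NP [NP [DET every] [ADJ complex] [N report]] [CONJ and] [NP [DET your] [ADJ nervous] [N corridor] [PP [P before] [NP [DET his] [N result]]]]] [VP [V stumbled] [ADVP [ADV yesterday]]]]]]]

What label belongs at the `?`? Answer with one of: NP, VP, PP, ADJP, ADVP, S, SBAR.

A constituent whose immediate children are COMP 'that', S is a subordinate clause: SBAR.

SBAR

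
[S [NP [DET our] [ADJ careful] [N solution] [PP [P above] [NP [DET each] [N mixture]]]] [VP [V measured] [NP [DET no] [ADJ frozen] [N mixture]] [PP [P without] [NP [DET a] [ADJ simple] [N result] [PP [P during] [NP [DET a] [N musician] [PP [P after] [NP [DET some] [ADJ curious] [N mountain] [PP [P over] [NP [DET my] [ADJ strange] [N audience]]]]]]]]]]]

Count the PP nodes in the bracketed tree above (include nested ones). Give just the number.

5

Listing each PP by its span: [PP above each mixture]; [PP without a simple result during a musician after some curious mountain over my strange audience]; [PP during a musician after some curious mountain over my strange audience]; [PP after some curious mountain over my strange audience]; [PP over my strange audience] — that makes 5.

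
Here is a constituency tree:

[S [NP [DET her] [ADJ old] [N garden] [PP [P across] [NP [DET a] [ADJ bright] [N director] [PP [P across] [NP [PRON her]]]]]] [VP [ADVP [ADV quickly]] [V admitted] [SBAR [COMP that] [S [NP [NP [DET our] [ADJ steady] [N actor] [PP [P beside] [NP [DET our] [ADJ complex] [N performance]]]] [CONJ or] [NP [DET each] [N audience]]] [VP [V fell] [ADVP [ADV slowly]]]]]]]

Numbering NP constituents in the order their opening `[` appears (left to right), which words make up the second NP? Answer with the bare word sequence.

In left-to-right order the NP constituents are "her old garden across a bright director across her"; "a bright director across her"; "her"; "our steady actor beside our complex performance or each audience"; "our steady actor beside our complex performance"; "our complex performance"; "each audience". Number 2 is "a bright director across her".

a bright director across her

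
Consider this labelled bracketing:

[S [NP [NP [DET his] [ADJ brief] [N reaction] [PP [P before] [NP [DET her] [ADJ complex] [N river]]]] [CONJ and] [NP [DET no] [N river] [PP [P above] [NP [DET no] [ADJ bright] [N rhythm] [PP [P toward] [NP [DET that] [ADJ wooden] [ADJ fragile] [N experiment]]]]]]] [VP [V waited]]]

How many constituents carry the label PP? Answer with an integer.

3

Scanning left to right, an opening `[PP` appears at word positions 4, 11, 15 — 3 in total.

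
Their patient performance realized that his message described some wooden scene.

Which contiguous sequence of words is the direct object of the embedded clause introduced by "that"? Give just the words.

some wooden scene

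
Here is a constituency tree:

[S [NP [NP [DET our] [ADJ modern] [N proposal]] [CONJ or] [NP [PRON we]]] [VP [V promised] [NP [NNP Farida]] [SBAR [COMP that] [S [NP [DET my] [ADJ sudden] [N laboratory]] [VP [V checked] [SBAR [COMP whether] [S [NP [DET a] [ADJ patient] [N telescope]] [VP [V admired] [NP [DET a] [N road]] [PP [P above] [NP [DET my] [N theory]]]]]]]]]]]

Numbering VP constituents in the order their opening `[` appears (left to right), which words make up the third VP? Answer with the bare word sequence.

admired a road above my theory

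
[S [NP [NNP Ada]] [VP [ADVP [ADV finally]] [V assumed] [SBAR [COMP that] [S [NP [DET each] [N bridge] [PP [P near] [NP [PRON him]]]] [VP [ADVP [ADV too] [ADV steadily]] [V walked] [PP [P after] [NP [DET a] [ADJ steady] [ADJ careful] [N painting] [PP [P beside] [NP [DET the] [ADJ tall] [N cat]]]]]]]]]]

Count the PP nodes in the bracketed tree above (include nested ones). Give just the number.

3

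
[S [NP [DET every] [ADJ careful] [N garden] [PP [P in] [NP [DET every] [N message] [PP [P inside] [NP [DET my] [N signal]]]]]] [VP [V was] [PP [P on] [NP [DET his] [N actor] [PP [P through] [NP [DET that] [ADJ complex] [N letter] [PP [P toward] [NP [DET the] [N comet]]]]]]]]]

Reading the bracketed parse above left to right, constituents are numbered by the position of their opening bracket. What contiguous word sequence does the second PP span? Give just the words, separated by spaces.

inside my signal

Opening `[PP` markers occur at word positions 4, 7, 11, 14, 18; the second of these opens the constituent [PP inside my signal].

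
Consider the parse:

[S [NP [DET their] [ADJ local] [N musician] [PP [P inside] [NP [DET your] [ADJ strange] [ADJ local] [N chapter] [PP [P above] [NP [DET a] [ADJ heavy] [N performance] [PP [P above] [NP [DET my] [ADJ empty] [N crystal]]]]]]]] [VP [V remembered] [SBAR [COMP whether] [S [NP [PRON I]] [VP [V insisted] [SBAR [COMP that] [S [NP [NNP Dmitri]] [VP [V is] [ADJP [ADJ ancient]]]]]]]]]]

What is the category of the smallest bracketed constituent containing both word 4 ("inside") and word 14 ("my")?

PP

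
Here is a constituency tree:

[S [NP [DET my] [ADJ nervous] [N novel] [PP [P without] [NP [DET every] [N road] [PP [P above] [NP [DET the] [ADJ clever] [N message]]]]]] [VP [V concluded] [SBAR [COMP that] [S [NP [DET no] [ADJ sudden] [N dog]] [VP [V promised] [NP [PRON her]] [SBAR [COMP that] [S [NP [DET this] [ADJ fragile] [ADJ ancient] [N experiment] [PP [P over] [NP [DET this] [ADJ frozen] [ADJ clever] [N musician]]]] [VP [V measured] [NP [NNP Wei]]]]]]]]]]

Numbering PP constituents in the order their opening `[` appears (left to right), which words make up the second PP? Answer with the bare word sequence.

above the clever message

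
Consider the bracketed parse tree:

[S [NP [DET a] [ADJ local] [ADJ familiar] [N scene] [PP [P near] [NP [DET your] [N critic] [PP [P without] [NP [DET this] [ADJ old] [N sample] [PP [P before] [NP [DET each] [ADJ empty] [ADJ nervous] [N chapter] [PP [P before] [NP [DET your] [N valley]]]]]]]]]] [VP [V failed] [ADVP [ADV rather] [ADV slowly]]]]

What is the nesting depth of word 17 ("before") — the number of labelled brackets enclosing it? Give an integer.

10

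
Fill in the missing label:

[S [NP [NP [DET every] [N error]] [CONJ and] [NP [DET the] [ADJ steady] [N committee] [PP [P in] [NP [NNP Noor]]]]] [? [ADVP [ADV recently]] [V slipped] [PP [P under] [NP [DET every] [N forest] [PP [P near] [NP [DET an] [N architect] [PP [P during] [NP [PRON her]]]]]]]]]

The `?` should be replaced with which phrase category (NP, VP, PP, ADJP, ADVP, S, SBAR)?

VP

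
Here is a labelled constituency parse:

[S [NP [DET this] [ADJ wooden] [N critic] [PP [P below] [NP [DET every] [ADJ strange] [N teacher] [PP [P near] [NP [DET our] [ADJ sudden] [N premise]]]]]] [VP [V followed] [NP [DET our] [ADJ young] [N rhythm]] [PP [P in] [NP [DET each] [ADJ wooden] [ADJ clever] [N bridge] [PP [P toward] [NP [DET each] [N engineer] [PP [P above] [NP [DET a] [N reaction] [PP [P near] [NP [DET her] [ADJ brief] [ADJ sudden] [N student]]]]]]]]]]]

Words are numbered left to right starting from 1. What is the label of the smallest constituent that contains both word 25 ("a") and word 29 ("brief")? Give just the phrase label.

Word 25 lies under S → VP → PP → NP → PP → NP → PP → NP → DET; word 29 lies under S → VP → PP → NP → PP → NP → PP → NP → PP → NP → ADJ. The lowest shared node is the NP.

NP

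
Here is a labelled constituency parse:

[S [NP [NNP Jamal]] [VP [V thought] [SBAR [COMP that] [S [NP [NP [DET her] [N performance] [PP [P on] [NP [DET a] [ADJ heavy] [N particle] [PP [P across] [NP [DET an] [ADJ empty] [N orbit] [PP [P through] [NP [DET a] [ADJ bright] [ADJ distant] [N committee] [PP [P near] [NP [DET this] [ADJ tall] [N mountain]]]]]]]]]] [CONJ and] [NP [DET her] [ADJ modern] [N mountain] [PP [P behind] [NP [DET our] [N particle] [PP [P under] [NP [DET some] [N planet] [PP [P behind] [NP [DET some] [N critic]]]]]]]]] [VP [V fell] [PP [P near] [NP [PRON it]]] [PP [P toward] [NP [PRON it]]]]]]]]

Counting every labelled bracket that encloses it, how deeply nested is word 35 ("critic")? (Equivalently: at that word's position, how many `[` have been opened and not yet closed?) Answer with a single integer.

Path from the root down to the word: S → VP → SBAR → S → NP → NP → PP → NP → PP → NP → PP → NP → N. That is 13 enclosing brackets.

13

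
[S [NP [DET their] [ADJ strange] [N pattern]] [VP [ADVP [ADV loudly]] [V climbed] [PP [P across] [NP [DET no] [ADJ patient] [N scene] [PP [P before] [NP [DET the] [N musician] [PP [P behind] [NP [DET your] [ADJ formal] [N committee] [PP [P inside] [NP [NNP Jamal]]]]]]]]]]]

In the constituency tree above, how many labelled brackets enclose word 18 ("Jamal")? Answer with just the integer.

11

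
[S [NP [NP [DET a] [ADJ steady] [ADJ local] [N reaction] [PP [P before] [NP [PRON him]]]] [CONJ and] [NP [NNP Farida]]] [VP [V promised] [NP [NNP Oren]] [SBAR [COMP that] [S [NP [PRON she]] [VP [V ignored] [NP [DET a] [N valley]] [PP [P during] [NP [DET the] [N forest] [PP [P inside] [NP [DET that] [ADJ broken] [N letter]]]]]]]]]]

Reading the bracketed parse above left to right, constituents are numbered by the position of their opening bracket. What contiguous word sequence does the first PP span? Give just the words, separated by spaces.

The PP opening brackets appear, in order, over: "before him"; "during the forest inside that broken letter"; "inside that broken letter". The first one spans "before him".

before him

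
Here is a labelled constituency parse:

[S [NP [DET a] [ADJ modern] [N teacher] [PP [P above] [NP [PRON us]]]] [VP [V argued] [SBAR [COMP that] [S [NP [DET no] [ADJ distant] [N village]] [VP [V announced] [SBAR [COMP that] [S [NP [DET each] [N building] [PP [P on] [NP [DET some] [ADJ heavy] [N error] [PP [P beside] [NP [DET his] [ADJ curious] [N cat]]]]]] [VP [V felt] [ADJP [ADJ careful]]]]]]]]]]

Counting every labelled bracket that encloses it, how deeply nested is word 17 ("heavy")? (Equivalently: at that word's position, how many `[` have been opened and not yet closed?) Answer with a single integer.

11

Counting open brackets not yet closed at "heavy": [S [VP [SBAR [S [VP [SBAR [S [NP [PP [NP [ADJ = 11.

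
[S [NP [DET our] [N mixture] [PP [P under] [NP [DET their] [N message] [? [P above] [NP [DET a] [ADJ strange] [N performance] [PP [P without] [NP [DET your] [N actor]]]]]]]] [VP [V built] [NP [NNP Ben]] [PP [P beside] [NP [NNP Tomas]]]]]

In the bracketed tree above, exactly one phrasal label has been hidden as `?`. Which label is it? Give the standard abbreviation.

Looking at what the `?` directly dominates — P 'above', NP — this is a prepositional phrase (PP).

PP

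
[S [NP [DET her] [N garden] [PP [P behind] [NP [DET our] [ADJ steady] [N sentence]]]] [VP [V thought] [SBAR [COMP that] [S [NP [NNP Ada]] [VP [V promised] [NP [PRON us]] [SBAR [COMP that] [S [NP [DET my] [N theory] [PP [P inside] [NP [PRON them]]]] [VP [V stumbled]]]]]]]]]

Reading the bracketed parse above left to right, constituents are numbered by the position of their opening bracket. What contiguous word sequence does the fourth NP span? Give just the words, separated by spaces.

us

The NP opening brackets appear, in order, over: "her garden behind our steady sentence"; "our steady sentence"; "Ada"; "us"; "my theory inside them"; "them". The fourth one spans "us".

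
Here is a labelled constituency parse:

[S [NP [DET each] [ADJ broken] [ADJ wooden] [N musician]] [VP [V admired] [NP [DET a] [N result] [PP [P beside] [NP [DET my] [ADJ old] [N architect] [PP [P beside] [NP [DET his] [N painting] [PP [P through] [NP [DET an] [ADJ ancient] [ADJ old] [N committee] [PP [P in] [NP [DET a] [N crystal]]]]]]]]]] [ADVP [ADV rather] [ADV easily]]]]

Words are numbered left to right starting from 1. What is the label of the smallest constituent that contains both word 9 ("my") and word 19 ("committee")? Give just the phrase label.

NP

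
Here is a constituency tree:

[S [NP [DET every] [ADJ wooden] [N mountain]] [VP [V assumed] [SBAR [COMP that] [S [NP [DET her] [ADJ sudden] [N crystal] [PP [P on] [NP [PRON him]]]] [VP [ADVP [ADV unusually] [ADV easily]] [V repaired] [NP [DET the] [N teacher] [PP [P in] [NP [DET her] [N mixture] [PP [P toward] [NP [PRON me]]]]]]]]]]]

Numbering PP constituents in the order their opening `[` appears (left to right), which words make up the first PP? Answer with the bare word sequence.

on him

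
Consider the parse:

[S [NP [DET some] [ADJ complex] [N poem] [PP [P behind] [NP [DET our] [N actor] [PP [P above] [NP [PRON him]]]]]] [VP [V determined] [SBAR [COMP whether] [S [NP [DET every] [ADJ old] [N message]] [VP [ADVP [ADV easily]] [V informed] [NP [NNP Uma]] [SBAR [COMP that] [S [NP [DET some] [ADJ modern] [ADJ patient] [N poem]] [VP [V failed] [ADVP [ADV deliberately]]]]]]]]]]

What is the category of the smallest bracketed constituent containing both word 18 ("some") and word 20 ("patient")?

NP

The smallest bracket enclosing both words is [NP some modern patient poem], so the label is NP.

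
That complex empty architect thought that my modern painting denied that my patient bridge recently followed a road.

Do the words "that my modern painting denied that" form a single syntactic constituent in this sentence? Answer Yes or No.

The sequence begins inside the complementizer "that" and ends inside the clause "my modern painting denied that my patient bridge recently followed a road"; it crosses a phrase boundary, so no single node in the tree spans exactly those words.

No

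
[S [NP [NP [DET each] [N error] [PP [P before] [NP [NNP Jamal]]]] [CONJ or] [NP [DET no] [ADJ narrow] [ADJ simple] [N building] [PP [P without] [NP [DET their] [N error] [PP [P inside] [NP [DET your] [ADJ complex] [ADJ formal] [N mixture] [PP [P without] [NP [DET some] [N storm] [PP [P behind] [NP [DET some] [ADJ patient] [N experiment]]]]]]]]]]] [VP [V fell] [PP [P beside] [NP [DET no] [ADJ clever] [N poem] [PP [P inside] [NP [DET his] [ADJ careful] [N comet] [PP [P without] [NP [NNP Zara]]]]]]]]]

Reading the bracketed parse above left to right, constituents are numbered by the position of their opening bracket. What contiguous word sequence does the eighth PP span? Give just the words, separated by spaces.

The PP opening brackets appear, in order, over: "before Jamal"; "without their error inside your complex formal mixture without some storm behind some patient experiment"; "inside your complex formal mixture without some storm behind some patient experiment"; "without some storm behind some patient experiment"; "behind some patient experiment"; "beside no clever poem inside his careful comet without Zara"; "inside his careful comet without Zara"; "without Zara". The eighth one spans "without Zara".

without Zara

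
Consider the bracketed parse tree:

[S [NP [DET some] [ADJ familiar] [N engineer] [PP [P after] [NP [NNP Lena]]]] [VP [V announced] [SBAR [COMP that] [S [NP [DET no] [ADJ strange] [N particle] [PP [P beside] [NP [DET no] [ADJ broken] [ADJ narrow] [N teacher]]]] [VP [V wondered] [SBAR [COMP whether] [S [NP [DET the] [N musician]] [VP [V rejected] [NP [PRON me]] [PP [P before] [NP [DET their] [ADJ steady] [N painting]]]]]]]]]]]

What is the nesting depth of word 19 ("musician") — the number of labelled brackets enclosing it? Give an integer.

9

The word sits inside N, which is inside NP, inside S, inside SBAR, inside VP, inside S, inside SBAR, inside VP, inside S — 9 brackets in all.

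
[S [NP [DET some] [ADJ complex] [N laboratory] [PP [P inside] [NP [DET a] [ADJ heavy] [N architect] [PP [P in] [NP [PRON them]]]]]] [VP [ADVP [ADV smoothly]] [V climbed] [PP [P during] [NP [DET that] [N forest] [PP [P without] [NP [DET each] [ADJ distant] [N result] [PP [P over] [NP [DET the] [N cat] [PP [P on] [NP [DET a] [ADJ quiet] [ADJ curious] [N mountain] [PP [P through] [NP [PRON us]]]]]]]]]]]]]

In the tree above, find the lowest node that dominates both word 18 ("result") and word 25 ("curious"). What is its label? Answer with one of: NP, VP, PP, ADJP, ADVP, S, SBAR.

NP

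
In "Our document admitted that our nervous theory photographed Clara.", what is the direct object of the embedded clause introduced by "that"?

Clara

The verb of the embedded clause introduced by "that" is "photographed"; its direct object is the NP "Clara".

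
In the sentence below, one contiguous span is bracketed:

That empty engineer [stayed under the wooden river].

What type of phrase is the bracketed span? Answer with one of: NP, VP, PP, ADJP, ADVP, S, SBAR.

VP

"stayed" is the head of the bracketed span, so the span is a verb phrase: VP.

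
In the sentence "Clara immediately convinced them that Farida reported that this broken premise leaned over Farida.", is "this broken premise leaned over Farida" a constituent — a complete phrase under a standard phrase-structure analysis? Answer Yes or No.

Yes

These words form the whole clause headed by "leaned", so yes — one constituent.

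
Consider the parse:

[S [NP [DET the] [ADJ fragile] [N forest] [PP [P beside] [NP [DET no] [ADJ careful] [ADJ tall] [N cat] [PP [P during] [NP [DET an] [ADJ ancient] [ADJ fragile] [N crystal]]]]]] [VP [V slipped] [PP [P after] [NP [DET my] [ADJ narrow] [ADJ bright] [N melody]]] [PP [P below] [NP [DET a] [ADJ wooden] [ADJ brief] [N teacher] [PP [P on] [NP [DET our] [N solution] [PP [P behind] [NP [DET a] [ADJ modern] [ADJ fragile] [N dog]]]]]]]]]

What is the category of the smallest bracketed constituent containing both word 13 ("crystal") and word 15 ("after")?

S

Word 13 lies under S → NP → PP → NP → PP → NP → N; word 15 lies under S → VP → PP → P. The lowest shared node is the S.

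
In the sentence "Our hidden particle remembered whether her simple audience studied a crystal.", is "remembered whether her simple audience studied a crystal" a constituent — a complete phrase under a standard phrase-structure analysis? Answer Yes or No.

The sequence corresponds to a single VP node — the verb phrase "remembered whether her simple audience studied a crystal".

Yes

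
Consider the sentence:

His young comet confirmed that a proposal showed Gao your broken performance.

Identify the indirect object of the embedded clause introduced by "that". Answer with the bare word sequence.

Gao

"showed" heads the VP of the embedded clause introduced by "that", and "Gao" is its indirect object.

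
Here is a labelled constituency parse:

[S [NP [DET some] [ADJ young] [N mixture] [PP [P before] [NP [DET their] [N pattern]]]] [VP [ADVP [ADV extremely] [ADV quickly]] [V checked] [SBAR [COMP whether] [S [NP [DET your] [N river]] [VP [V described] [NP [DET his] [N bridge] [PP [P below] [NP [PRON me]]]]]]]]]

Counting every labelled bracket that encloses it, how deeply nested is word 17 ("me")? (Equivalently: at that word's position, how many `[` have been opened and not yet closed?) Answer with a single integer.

9

Path from the root down to the word: S → VP → SBAR → S → VP → NP → PP → NP → PRON. That is 9 enclosing brackets.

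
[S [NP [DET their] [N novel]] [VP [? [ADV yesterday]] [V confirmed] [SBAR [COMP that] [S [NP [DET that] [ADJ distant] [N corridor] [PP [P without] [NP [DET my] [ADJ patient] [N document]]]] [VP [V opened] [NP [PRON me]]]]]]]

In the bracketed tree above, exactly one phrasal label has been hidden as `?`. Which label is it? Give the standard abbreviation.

ADVP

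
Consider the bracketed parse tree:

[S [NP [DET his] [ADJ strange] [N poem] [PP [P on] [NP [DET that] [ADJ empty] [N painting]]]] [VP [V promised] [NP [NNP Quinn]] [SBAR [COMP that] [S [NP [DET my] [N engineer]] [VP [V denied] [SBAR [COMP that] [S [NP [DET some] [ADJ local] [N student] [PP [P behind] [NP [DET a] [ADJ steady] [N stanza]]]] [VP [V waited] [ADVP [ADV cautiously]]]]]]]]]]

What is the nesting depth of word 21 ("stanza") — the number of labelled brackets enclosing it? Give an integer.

11

Path from the root down to the word: S → VP → SBAR → S → VP → SBAR → S → NP → PP → NP → N. That is 11 enclosing brackets.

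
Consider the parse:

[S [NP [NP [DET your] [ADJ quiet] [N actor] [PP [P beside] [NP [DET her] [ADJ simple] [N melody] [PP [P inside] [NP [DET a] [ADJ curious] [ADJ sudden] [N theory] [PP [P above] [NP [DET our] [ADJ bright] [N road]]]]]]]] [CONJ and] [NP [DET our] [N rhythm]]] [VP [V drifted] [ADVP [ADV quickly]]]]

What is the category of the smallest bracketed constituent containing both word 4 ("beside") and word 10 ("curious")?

Both words fall inside [PP beside her simple melody inside a curious sudden theory above our bright road] (words 4–16), and no smaller constituent contains them both. Label: PP.

PP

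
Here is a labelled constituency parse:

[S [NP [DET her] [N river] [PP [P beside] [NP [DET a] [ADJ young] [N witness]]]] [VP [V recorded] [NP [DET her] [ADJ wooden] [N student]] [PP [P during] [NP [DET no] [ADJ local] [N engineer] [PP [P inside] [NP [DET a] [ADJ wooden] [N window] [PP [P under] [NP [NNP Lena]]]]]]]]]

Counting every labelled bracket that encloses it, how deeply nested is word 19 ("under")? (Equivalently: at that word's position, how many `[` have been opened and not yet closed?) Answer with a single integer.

8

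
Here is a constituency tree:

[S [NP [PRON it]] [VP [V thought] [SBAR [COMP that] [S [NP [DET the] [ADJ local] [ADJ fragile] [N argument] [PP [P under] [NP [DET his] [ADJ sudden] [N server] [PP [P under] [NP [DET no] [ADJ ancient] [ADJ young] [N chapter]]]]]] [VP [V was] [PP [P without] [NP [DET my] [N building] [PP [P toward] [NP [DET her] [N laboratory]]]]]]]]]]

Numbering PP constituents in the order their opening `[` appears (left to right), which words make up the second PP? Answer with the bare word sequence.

under no ancient young chapter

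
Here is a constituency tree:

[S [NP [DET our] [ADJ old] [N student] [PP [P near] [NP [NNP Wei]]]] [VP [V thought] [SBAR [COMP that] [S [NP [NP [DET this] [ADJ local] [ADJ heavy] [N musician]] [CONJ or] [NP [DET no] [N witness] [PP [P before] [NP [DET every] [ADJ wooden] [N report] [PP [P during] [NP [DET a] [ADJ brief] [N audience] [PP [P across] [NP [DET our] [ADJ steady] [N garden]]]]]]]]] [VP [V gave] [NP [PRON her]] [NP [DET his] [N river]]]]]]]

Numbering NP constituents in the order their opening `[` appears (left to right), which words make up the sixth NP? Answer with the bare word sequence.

In left-to-right order the NP constituents are "our old student near Wei"; "Wei"; "this local heavy musician or no witness before every wooden report during a brief audience across our steady garden"; "this local heavy musician"; "no witness before every wooden report during a brief audience across our steady garden"; "every wooden report during a brief audience across our steady garden"; "a brief audience across our steady garden"; "our steady garden"; "her"; "his river". Number 6 is "every wooden report during a brief audience across our steady garden".

every wooden report during a brief audience across our steady garden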